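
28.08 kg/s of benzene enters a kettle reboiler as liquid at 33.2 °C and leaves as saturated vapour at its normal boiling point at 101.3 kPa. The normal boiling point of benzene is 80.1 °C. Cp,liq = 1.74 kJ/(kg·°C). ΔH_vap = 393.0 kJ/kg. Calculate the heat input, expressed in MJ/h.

liquid 33.2→80.1 °C: 81.606 kJ/kg
vaporisation at 80.1 °C: 393 kJ/kg
Δh = 81.606 + 393 = 474.61 kJ/kg
Q = ṁ·Δh = 28.08 kg/s × 474.61 kJ/kg = 13327 kJ/s
|Q| = 13327 kW = 47977 MJ/h

Q = 48000 MJ/h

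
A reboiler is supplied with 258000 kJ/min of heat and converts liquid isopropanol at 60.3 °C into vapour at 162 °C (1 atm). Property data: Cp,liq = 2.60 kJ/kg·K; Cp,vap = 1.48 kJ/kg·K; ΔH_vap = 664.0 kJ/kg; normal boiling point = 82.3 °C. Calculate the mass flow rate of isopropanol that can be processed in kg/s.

ṁ = 5.12 kg/s

Δh = 2.60×(82.3−60.3) + 664.0 + 1.48×(162−82.3) = 839.16 kJ/kg
Q = 258000 kJ/min = 4300 kJ/s = 4300 kJ/s
ṁ = Q/Δh = 4300 / 839.16 = 5.1242 kg/s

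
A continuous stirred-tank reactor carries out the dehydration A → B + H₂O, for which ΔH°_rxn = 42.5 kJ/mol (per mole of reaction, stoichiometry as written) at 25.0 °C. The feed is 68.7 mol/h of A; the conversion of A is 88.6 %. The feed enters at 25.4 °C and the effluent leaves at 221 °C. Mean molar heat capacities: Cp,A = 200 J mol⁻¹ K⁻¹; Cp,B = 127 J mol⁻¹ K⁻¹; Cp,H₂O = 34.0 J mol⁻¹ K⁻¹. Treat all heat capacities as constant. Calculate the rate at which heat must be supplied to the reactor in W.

Q_in = 1340 W

Extent of reaction ξ = 0.886 × 68.7 = 60.868 mol/h
Reaction term: ξ·ΔH°_rxn = 60.868 × 42.5 = 2586.9 kJ/h
Sensible, feed 25.4→25 °C: -5.496 kJ/h
Outlet flows (mol/h): A 7.8318, B 60.868, H₂O 60.868
Sensible, products 25→221 °C: 2227.8 kJ/h
Q = ΔH = 4809.2 kJ/h = 1.3359 kW
Heat supplied = 1335.9 W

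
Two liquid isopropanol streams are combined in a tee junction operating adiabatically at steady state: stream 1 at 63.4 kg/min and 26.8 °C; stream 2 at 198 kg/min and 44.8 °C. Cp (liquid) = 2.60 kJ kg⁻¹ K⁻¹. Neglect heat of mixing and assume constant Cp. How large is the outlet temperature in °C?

T_out = 40.4 °C

No heat crosses the boundary, so H_out = H_in.
Σ ṁᵢCp,ᵢTᵢ = 63.4×2.60×26.8 + 198×2.60×44.8 = 27481
Σ ṁᵢCp,ᵢ = 63.4×2.60 + 198×2.60 = 679.64
T_out = 27481 / 679.64 = 40.434 °C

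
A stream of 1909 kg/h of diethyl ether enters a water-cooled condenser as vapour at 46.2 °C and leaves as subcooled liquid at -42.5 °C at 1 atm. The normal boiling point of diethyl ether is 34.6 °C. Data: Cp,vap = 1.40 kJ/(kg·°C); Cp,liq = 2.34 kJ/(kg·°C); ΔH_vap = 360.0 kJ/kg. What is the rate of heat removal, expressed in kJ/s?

vapour 46.2→34.6 °C: -16.24 kJ/kg
condensation at 34.6 °C: -360 kJ/kg
liquid 34.6→-42.5 °C: -180.41 kJ/kg
Δh = -16.24 + -360 + -180.41 = -556.65 kJ/kg
Q = ṁ·Δh = 1909 kg/h × -556.65 kJ/kg = -1.0627e+06 kJ/h
|Q| = 295.18 kW

Q_c = 295 kJ/s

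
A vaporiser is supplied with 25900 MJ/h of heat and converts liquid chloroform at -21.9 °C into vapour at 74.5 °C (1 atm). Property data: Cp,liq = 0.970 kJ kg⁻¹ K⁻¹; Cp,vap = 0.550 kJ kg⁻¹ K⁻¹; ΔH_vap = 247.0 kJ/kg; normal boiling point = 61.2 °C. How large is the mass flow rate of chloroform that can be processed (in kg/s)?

ṁ = 21.5 kg/s

Δh = 0.970×(61.2−-21.9) + 247.0 + 0.550×(74.5−61.2) = 334.92 kJ/kg
Q = 25900 MJ/h = 7194.4 kJ/s = 7194.4 kJ/s
ṁ = Q/Δh = 7194.4 / 334.92 = 21.481 kg/s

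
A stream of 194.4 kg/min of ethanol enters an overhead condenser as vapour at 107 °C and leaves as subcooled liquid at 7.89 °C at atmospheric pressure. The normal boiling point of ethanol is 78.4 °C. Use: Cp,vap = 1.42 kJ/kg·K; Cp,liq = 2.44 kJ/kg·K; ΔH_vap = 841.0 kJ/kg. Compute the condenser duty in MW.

Q_c = 3.41 MW

vapour 107→78.4 °C: -40.612 kJ/kg
condensation at 78.4 °C: -841 kJ/kg
liquid 78.4→7.89 °C: -172.04 kJ/kg
Δh = -40.612 + -841 + -172.04 = -1053.7 kJ/kg
Q = ṁ·Δh = 194.4 kg/min × -1053.7 kJ/kg = -204830 kJ/min
|Q| = 3413.8 kW = 3.4138 MW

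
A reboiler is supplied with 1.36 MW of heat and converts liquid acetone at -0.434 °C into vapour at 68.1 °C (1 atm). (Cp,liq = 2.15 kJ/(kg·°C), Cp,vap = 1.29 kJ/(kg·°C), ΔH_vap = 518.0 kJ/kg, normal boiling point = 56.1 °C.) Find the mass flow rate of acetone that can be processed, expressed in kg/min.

ṁ = 125 kg/min

Δh = 2.15×(56.1−-0.434) + 518.0 + 1.29×(68.1−56.1) = 655.03 kJ/kg
Q = 1.36 MW = 1360 kJ/s = 81600 kJ/min
ṁ = Q/Δh = 81600 / 655.03 = 124.57 kg/min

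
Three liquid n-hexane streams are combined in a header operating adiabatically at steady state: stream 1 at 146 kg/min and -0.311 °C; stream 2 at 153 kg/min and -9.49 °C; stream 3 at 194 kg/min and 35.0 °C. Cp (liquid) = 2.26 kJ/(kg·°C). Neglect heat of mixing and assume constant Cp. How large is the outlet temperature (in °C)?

T_out = 10.7 °C

Adiabatic, steady state ⇒ Σ ṁᵢCp,ᵢ(T_out − Tᵢ) = 0
T_out = Σ ṁᵢCp,ᵢTᵢ / Σ ṁᵢCp,ᵢ
      = 11961 / 1114.2 = 10.736 °C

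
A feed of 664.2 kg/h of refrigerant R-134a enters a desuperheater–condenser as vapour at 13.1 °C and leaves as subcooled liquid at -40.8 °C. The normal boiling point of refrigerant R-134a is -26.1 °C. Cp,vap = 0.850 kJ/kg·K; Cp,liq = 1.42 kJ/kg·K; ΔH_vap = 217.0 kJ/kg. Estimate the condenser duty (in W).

vapour 13.1→-26.1 °C: -33.32 kJ/kg
condensation at -26.1 °C: -217 kJ/kg
liquid -26.1→-40.8 °C: -20.874 kJ/kg
Δh = -33.32 + -217 + -20.874 = -271.19 kJ/kg
Q = ṁ·Δh = 664.2 kg/h × -271.19 kJ/kg = -180130 kJ/h
|Q| = 50.035 kW = 50035 W

Q_c = 50000 W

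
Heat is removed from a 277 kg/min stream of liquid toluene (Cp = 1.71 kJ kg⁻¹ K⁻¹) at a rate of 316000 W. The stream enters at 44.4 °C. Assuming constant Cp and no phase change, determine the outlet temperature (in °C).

Q = 316000 W = 18960 kJ/min
ΔT = Q/(ṁ·Cp) = 18960/(277×1.71) = 40.028 K
T_out = 44.4 − 40.028 = 4.3721 °C

T_out = 4.37 °C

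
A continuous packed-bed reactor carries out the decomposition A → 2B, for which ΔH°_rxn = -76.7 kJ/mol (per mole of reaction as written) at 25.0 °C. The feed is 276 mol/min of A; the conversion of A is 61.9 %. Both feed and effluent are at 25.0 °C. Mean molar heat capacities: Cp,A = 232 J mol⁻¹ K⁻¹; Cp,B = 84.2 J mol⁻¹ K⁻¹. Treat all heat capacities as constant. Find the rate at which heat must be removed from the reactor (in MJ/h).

Q_out = 786 MJ/h

Extent of reaction ξ = 0.619 × 276 = 170.84 mol/min
Reaction term: ξ·ΔH°_rxn = 170.84 × -76.7 = -13104 kJ/min
Q = ΔH = -13104 kJ/min = -218.4 kW
Heat removed = 786.22 MJ/h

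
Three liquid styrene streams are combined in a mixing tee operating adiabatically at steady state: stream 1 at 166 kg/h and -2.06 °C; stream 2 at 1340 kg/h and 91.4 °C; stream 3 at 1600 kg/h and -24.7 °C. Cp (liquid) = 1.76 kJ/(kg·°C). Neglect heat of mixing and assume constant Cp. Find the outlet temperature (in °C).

No heat crosses the boundary, so H_out = H_in.
T_out = Σ ṁᵢCp,ᵢTᵢ / Σ ṁᵢCp,ᵢ
      = 145400 / 5466.6 = 26.598 °C

T_out = 26.6 °C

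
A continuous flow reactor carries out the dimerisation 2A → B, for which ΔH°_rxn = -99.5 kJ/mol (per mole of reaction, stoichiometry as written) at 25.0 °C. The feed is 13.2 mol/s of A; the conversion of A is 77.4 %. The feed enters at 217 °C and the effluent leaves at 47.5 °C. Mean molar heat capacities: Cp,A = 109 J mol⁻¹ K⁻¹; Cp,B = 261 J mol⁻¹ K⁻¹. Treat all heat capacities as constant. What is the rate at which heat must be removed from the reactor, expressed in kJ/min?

Extent of reaction ξ = 0.774 × 13.2 / 2 = 5.1084 mol/s
Reaction term: ξ·ΔH°_rxn = 5.1084 × -99.5 = -508.29 kJ/s
Sensible, feed 217→25 °C: -276.25 kJ/s
Outlet flows (mol/s): A 2.9832, B 5.1084
Sensible, products 25→47.5 °C: 37.315 kJ/s
Q = ΔH = -747.22 kJ/s = -747.22 kW
Heat removed = 44833 kJ/min

Q_out = 44800 kJ/min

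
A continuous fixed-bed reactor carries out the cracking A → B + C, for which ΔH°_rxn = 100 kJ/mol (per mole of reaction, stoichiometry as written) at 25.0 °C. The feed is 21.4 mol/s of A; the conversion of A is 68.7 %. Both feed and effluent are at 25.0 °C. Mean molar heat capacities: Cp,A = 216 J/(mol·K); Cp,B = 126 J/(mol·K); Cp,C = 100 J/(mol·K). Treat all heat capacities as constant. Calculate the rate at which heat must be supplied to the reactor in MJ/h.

Q_in = 5290 MJ/h

Extent of reaction ξ = 0.687 × 21.4 = 14.702 mol/s
Reaction term: ξ·ΔH°_rxn = 14.702 × 100 = 1470.2 kJ/s
Q = ΔH = 1470.2 kJ/s = 1470.2 kW
Heat supplied = 5292.6 MJ/h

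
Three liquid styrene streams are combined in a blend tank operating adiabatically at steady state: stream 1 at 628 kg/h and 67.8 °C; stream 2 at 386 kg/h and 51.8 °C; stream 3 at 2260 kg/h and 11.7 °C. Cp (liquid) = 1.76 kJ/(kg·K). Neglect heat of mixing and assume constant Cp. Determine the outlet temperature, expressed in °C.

T_out = 27.2 °C

No heat crosses the boundary, so H_out = H_in.
T_out = Σ ṁᵢCp,ᵢTᵢ / Σ ṁᵢCp,ᵢ
      = 156670 / 5762.2 = 27.189 °C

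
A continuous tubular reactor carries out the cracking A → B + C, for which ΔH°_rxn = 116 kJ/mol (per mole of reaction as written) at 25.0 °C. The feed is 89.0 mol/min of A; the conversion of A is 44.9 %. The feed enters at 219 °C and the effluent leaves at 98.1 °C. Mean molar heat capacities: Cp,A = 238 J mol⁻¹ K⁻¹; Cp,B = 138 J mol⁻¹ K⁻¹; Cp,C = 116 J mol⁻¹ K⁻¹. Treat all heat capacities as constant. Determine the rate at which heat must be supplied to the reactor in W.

Q_in = 35400 W

Extent of reaction ξ = 0.449 × 89.0 = 39.961 mol/min
Reaction term: ξ·ΔH°_rxn = 39.961 × 116 = 4635.5 kJ/min
Sensible, feed 219→25 °C: -4109.3 kJ/min
Outlet flows (mol/min): A 49.039, B 39.961, C 39.961
Sensible, products 25→98.1 °C: 1595.1 kJ/min
Q = ΔH = 2121.3 kJ/min = 35.355 kW
Heat supplied = 35355 W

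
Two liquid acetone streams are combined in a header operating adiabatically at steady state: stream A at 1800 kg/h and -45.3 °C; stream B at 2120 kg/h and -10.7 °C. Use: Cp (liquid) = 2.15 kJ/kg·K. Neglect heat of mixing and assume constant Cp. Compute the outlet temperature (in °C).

T_out = -26.6 °C

No heat crosses the boundary, so H_out = H_in.
Σ ṁᵢCp,ᵢTᵢ = 1800×2.15×-45.3 + 2120×2.15×-10.7 = -224080
Σ ṁᵢCp,ᵢ = 1800×2.15 + 2120×2.15 = 8428
T_out = -224080 / 8428 = -26.588 °C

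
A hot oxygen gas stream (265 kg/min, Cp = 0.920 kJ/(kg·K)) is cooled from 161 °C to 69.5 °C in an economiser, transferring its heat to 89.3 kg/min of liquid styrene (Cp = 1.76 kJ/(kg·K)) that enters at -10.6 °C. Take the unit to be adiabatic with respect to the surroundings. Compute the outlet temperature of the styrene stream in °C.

Heat released by hot stream: Q = 265 × 0.920 × (161 − 69.5) = 22308 kJ/min
Energy balance on cold side (adiabatic exchanger): Q = ṁ_c·Cp_c·(T_c,out − T_c,in)
T_c,out = -10.6 + 22308/(89.3 × 1.76) = 131.34 °C

T_c,out = 131 °C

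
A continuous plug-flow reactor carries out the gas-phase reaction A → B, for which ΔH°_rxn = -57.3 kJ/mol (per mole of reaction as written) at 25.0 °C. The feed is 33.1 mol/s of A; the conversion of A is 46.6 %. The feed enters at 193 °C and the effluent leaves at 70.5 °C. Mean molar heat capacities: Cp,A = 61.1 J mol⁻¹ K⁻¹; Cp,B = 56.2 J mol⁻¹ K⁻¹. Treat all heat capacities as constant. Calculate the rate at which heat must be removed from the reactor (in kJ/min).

Q_out = 68100 kJ/min

Extent of reaction ξ = 0.466 × 33.1 = 15.425 mol/s
Reaction term: ξ·ΔH°_rxn = 15.425 × -57.3 = -883.83 kJ/s
Sensible, feed 193→25 °C: -339.76 kJ/s
Outlet flows (mol/s): A 17.675, B 15.425
Sensible, products 25→70.5 °C: 88.581 kJ/s
Q = ΔH = -1135 kJ/s = -1135 kW
Heat removed = 68101 kJ/min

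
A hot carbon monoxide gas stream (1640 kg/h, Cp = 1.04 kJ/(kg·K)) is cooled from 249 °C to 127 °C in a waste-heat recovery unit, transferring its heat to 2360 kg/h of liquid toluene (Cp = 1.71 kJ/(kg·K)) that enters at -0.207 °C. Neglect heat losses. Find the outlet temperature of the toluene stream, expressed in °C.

Heat released by hot stream: Q = 1640 × 1.04 × (249 − 127) = 208080 kJ/h
Energy balance on cold side (adiabatic exchanger): Q = ṁ_c·Cp_c·(T_c,out − T_c,in)
T_c,out = -0.207 + 208080/(2360 × 1.71) = 51.355 °C

T_c,out = 51.4 °C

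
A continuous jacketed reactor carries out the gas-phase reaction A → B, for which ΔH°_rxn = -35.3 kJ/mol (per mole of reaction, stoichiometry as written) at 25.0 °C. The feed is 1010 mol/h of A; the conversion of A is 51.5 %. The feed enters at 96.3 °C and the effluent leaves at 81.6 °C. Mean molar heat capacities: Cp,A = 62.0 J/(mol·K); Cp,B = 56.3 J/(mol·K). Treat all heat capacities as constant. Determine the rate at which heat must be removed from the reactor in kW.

Q_out = 5.40 kW

Extent of reaction ξ = 0.515 × 1010 = 520.15 mol/h
Reaction term: ξ·ΔH°_rxn = 520.15 × -35.3 = -18361 kJ/h
Sensible, feed 96.3→25 °C: -4464.8 kJ/h
Outlet flows (mol/h): A 489.85, B 520.15
Sensible, products 25→81.6 °C: 3376.5 kJ/h
Q = ΔH = -19450 kJ/h = -5.4027 kW
Heat removed = 5.4027 kW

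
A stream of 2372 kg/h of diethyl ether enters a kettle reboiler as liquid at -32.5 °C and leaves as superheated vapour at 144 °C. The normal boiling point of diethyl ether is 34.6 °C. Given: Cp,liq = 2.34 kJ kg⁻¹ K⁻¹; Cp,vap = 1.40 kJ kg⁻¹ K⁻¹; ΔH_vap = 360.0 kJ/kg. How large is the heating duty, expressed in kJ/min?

liquid -32.5→34.6 °C: 157.01 kJ/kg
vaporisation at 34.6 °C: 360 kJ/kg
vapour 34.6→144 °C: 153.16 kJ/kg
Δh = 157.01 + 360 + 153.16 = 670.17 kJ/kg
Q = ṁ·Δh = 2372 kg/h × 670.17 kJ/kg = 1.5897e+06 kJ/h
|Q| = 441.57 kW = 26494 kJ/min

Q = 26500 kJ/min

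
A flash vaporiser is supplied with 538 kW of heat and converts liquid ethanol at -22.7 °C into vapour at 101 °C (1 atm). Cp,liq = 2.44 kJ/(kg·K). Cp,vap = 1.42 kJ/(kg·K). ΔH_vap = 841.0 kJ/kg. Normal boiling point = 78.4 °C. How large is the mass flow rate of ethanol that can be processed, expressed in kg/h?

ṁ = 1730 kg/h

Δh = 2.44×(78.4−-22.7) + 841.0 + 1.42×(101−78.4) = 1119.8 kJ/kg
Q = 538 kW = 538 kJ/s = 1.9368e+06 kJ/h
ṁ = Q/Δh = 1.9368e+06 / 1119.8 = 1729.6 kg/h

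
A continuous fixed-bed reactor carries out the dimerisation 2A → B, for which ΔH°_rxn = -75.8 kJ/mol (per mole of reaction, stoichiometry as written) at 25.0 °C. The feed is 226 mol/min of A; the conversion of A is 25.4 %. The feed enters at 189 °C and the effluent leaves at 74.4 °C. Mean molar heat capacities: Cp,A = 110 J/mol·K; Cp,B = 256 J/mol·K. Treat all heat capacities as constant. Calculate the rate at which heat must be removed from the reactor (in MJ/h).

Q_out = 298 MJ/h

Extent of reaction ξ = 0.254 × 226 / 2 = 28.702 mol/min
Reaction term: ξ·ΔH°_rxn = 28.702 × -75.8 = -2175.6 kJ/min
Sensible, feed 189→25 °C: -4077 kJ/min
Outlet flows (mol/min): A 168.6, B 28.702
Sensible, products 25→74.4 °C: 1279.1 kJ/min
Q = ΔH = -4973.5 kJ/min = -82.892 kW
Heat removed = 298.41 MJ/h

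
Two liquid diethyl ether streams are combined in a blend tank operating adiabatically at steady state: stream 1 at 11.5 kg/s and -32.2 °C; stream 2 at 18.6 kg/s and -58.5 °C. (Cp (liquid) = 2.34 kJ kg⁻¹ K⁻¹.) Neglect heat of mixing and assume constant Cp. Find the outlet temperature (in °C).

Adiabatic, steady state ⇒ Σ ṁᵢCp,ᵢ(T_out − Tᵢ) = 0
Σ ṁᵢCp,ᵢTᵢ = 11.5×2.34×-32.2 + 18.6×2.34×-58.5 = -3412.7
Σ ṁᵢCp,ᵢ = 11.5×2.34 + 18.6×2.34 = 70.434
T_out = -3412.7 / 70.434 = -48.452 °C

T_out = -48.5 °C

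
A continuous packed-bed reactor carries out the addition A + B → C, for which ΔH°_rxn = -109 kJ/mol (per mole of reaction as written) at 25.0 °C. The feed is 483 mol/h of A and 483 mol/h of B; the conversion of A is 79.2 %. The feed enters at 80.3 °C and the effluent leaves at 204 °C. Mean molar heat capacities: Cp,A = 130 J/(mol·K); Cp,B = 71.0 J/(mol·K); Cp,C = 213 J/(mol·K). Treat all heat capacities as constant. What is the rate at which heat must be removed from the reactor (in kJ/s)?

Q_out = 8.02 kJ/s

Extent of reaction ξ = 0.792 × 483 = 382.54 mol/h
Reaction term: ξ·ΔH°_rxn = 382.54 × -109 = -41696 kJ/h
Sensible, feed 80.3→25 °C: -5368.7 kJ/h
Outlet flows (mol/h): A 100.46, B 100.46, C 382.54
Sensible, products 25→204 °C: 18200 kJ/h
Q = ΔH = -28866 kJ/h = -8.0182 kW
Heat removed = 8.0182 kJ/s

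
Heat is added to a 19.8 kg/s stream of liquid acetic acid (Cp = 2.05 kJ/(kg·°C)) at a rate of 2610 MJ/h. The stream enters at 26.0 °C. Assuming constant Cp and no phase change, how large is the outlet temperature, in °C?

Q = 2610 MJ/h = 725 kJ/s
ΔT = Q/(ṁ·Cp) = 725/(19.8×2.05) = 17.862 K
T_out = 26.0 + 17.862 = 43.862 °C

T_out = 43.9 °C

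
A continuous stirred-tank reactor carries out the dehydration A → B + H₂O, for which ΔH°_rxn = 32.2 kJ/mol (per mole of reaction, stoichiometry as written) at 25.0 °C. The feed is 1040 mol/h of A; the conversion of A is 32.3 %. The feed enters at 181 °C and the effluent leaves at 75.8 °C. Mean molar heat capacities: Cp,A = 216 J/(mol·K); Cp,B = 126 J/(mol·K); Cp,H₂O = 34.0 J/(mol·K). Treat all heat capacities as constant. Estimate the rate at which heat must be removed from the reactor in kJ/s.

Extent of reaction ξ = 0.323 × 1040 = 335.92 mol/h
Reaction term: ξ·ΔH°_rxn = 335.92 × 32.2 = 10817 kJ/h
Sensible, feed 181→25 °C: -35044 kJ/h
Outlet flows (mol/h): A 704.08, B 335.92, H₂O 335.92
Sensible, products 25→75.8 °C: 10456 kJ/h
Q = ΔH = -13771 kJ/h = -3.8253 kW
Heat removed = 3.8253 kJ/s

Q_out = 3.83 kJ/s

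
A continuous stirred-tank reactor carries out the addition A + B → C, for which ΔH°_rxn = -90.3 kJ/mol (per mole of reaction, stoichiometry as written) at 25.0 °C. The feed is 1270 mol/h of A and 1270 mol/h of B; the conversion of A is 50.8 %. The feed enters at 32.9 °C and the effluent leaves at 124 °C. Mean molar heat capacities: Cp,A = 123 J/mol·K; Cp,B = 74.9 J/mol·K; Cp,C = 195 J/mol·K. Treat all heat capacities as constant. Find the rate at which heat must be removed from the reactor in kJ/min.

Extent of reaction ξ = 0.508 × 1270 = 645.16 mol/h
Reaction term: ξ·ΔH°_rxn = 645.16 × -90.3 = -58258 kJ/h
Sensible, feed 32.9→25 °C: -1985.5 kJ/h
Outlet flows (mol/h): A 624.84, B 624.84, C 645.16
Sensible, products 25→124 °C: 24697 kJ/h
Q = ΔH = -35547 kJ/h = -9.8741 kW
Heat removed = 592.45 kJ/min

Q_out = 592 kJ/min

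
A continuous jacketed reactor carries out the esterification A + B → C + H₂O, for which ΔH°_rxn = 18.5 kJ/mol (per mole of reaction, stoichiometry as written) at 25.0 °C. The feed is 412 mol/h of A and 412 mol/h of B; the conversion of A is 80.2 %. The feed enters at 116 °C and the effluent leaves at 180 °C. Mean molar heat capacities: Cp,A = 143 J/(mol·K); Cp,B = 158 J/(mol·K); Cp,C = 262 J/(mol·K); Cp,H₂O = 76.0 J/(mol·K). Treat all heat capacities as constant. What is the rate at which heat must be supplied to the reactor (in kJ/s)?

Q_in = 4.43 kJ/s

Extent of reaction ξ = 0.802 × 412 = 330.42 mol/h
Reaction term: ξ·ΔH°_rxn = 330.42 × 18.5 = 6112.8 kJ/h
Sensible, feed 116→25 °C: -11285 kJ/h
Outlet flows (mol/h): A 81.576, B 81.576, C 330.42, H₂O 330.42
Sensible, products 25→180 °C: 21117 kJ/h
Q = ΔH = 15945 kJ/h = 4.4291 kW
Heat supplied = 4.4291 kJ/s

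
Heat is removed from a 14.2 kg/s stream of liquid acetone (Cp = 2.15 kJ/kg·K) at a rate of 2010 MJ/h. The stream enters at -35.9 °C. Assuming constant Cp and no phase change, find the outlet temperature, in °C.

T_out = -54.2 °C

Q = 2010 MJ/h = 558.33 kJ/s
ΔT = Q/(ṁ·Cp) = 558.33/(14.2×2.15) = 18.288 K
T_out = -35.9 − 18.288 = -54.188 °C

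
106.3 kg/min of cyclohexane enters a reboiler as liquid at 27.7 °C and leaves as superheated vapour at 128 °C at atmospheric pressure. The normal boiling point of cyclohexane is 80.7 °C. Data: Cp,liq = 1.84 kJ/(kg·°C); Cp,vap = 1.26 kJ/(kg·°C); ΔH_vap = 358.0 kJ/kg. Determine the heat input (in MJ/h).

Q = 3290 MJ/h

liquid 27.7→80.7 °C: 97.52 kJ/kg
vaporisation at 80.7 °C: 358 kJ/kg
vapour 80.7→128 °C: 59.598 kJ/kg
Δh = 97.52 + 358 + 59.598 = 515.12 kJ/kg
Q = ṁ·Δh = 106.3 kg/min × 515.12 kJ/kg = 54757 kJ/min
|Q| = 912.62 kW = 3285.4 MJ/h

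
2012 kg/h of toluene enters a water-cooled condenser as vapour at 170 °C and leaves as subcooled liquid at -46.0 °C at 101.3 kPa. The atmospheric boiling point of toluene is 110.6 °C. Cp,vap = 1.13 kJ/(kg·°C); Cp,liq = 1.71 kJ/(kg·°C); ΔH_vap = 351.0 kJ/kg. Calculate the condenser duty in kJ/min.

Q_c = 23000 kJ/min

vapour 170→110.6 °C: -67.122 kJ/kg
condensation at 110.6 °C: -351 kJ/kg
liquid 110.6→-46.0 °C: -267.79 kJ/kg
Δh = -67.122 + -351 + -267.79 = -685.91 kJ/kg
Q = ṁ·Δh = 2012 kg/h × -685.91 kJ/kg = -1.38e+06 kJ/h
|Q| = 383.35 kW = 23001 kJ/min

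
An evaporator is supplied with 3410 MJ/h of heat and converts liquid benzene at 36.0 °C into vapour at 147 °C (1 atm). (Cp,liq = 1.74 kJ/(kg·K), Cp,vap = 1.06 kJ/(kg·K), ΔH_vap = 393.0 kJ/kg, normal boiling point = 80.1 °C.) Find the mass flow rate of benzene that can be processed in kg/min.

Δh = 1.74×(80.1−36.0) + 393.0 + 1.06×(147−80.1) = 540.65 kJ/kg
Q = 3410 MJ/h = 947.22 kJ/s = 56833 kJ/min
ṁ = Q/Δh = 56833 / 540.65 = 105.12 kg/min

ṁ = 105 kg/min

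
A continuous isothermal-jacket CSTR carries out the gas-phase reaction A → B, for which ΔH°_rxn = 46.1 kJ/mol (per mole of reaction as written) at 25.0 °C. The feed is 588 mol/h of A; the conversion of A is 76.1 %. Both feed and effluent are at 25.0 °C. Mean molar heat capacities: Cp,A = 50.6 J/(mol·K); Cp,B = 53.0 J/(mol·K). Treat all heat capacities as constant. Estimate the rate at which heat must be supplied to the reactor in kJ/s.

Q_in = 5.73 kJ/s

Extent of reaction ξ = 0.761 × 588 = 447.47 mol/h
Reaction term: ξ·ΔH°_rxn = 447.47 × 46.1 = 20628 kJ/h
Q = ΔH = 20628 kJ/h = 5.7301 kW
Heat supplied = 5.7301 kJ/s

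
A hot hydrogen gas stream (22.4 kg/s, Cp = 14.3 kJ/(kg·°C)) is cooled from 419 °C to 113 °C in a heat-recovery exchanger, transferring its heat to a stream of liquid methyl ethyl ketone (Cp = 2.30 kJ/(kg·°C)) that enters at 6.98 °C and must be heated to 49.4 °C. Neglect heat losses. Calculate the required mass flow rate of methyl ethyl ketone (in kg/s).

Heat released by hot stream: Q = 22.4 × 14.3 × (419 − 113) = 98018 kJ/s
Energy balance on cold side (adiabatic exchanger): Q = ṁ_c·Cp_c·(T_c,out − T_c,in)
ṁ_c = 98018 / [2.30 × (49.4 − 6.98)] = 1004.6 kg/s

ṁ_c = 1000 kg/s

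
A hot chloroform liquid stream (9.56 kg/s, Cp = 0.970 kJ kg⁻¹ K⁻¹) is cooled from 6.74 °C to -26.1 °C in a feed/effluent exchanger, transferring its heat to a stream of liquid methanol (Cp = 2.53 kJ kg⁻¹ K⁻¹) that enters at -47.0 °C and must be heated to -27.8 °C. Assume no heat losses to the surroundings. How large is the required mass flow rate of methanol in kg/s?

Heat released by hot stream: Q = 9.56 × 0.970 × (6.74 − -26.1) = 304.53 kJ/s
Energy balance on cold side (adiabatic exchanger): Q = ṁ_c·Cp_c·(T_c,out − T_c,in)
ṁ_c = 304.53 / [2.53 × (-27.8 − -47.0)] = 6.2692 kg/s

ṁ_c = 6.27 kg/s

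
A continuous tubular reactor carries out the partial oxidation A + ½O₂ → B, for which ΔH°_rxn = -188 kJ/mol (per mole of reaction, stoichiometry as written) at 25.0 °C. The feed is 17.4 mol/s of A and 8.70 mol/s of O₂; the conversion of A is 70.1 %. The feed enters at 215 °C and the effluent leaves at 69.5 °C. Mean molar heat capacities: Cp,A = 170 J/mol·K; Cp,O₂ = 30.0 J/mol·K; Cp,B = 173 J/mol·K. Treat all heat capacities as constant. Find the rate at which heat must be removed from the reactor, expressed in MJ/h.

Q_out = 9960 MJ/h

Extent of reaction ξ = 0.701 × 17.4 = 12.197 mol/s
Reaction term: ξ·ΔH°_rxn = 12.197 × -188 = -2293.1 kJ/s
Sensible, feed 215→25 °C: -611.61 kJ/s
Outlet flows (mol/s): A 5.2026, O₂ 2.6013, B 12.197
Sensible, products 25→69.5 °C: 136.73 kJ/s
Q = ΔH = -2768 kJ/s = -2768 kW
Heat removed = 9964.8 MJ/h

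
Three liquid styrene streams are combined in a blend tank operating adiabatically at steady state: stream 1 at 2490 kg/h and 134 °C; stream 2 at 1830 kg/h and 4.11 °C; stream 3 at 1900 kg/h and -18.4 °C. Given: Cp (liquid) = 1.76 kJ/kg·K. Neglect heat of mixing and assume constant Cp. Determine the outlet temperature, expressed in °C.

Adiabatic, steady state ⇒ Σ ṁᵢCp,ᵢ(T_out − Tᵢ) = 0
T_out = Σ ṁᵢCp,ᵢTᵢ / Σ ṁᵢCp,ᵢ
      = 538950 / 10947 = 49.232 °C

T_out = 49.2 °C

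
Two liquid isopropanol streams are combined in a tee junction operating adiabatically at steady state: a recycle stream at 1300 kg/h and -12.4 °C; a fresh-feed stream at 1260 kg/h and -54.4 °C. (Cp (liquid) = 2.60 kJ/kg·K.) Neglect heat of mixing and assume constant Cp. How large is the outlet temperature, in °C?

Adiabatic, steady state ⇒ Σ ṁᵢCp,ᵢ(T_out − Tᵢ) = 0
Σ ṁᵢCp,ᵢTᵢ = 1300×2.60×-12.4 + 1260×2.60×-54.4 = -220130
Σ ṁᵢCp,ᵢ = 1300×2.60 + 1260×2.60 = 6656
T_out = -220130 / 6656 = -33.072 °C

T_out = -33.1 °C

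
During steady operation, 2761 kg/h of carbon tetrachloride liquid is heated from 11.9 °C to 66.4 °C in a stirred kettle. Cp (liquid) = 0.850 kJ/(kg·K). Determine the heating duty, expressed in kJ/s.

Q = 35.5 kJ/s

Q = ṁ·Cp·ΔT = 2761 × 0.850 × (66.4 − 11.9) = 127900 kJ/h
Converting: 127900 / 3600 s = 35.529 kW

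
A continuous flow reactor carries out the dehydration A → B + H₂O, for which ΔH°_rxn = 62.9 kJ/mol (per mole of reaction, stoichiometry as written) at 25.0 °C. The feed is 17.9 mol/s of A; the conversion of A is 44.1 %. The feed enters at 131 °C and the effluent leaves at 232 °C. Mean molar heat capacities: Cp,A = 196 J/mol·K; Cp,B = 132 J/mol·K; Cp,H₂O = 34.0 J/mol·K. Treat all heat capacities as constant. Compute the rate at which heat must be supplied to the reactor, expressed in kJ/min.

Extent of reaction ξ = 0.441 × 17.9 = 7.8939 mol/s
Reaction term: ξ·ΔH°_rxn = 7.8939 × 62.9 = 496.53 kJ/s
Sensible, feed 131→25 °C: -371.89 kJ/s
Outlet flows (mol/s): A 10.006, B 7.8939, H₂O 7.8939
Sensible, products 25→232 °C: 677.22 kJ/s
Q = ΔH = 801.85 kJ/s = 801.85 kW
Heat supplied = 48111 kJ/min

Q_in = 48100 kJ/min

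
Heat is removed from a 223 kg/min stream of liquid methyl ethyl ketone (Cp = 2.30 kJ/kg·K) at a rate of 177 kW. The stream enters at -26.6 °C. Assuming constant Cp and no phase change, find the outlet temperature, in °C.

Q = 177 kW = 10620 kJ/min
ΔT = Q/(ṁ·Cp) = 10620/(223×2.30) = 20.706 K
T_out = -26.6 − 20.706 = -47.306 °C

T_out = -47.3 °C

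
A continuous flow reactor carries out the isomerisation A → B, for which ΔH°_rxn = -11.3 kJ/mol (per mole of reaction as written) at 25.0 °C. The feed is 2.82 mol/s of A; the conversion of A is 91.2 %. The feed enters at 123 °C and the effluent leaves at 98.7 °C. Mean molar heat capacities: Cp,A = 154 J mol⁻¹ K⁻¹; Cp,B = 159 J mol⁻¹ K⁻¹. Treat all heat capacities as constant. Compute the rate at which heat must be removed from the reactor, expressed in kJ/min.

Extent of reaction ξ = 0.912 × 2.82 = 2.5718 mol/s
Reaction term: ξ·ΔH°_rxn = 2.5718 × -11.3 = -29.062 kJ/s
Sensible, feed 123→25 °C: -42.559 kJ/s
Outlet flows (mol/s): A 0.24816, B 2.5718
Sensible, products 25→98.7 °C: 32.954 kJ/s
Q = ΔH = -38.667 kJ/s = -38.667 kW
Heat removed = 2320 kJ/min

Q_out = 2320 kJ/min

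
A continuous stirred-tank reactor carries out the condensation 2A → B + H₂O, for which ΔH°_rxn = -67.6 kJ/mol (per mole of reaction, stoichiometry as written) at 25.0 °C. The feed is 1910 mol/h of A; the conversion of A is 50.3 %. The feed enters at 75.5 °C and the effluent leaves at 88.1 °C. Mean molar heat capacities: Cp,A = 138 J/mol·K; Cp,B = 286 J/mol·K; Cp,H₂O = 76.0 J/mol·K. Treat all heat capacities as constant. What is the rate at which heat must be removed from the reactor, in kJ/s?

Extent of reaction ξ = 0.503 × 1910 / 2 = 480.37 mol/h
Reaction term: ξ·ΔH°_rxn = 480.37 × -67.6 = -32473 kJ/h
Sensible, feed 75.5→25 °C: -13311 kJ/h
Outlet flows (mol/h): A 949.27, B 480.37, H₂O 480.37
Sensible, products 25→88.1 °C: 19239 kJ/h
Q = ΔH = -26545 kJ/h = -7.3736 kW
Heat removed = 7.3736 kJ/s

Q_out = 7.37 kJ/s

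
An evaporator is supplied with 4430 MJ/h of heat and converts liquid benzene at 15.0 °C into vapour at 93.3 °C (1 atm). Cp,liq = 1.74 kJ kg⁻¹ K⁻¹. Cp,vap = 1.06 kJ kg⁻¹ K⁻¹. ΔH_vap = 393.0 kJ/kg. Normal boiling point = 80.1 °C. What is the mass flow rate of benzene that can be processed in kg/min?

ṁ = 142 kg/min

Δh = 1.74×(80.1−15.0) + 393.0 + 1.06×(93.3−80.1) = 520.27 kJ/kg
Q = 4430 MJ/h = 1230.6 kJ/s = 73833 kJ/min
ṁ = Q/Δh = 73833 / 520.27 = 141.91 kg/min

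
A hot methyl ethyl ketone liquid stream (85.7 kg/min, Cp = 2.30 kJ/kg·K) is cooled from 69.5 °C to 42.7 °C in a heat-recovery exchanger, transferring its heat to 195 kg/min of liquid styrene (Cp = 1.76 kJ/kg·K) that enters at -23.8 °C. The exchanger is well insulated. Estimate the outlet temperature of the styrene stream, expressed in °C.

T_c,out = -8.41 °C

Heat released by hot stream: Q = 85.7 × 2.30 × (69.5 − 42.7) = 5282.5 kJ/min
Energy balance on cold side (adiabatic exchanger): Q = ṁ_c·Cp_c·(T_c,out − T_c,in)
T_c,out = -23.8 + 5282.5/(195 × 1.76) = -8.408 °C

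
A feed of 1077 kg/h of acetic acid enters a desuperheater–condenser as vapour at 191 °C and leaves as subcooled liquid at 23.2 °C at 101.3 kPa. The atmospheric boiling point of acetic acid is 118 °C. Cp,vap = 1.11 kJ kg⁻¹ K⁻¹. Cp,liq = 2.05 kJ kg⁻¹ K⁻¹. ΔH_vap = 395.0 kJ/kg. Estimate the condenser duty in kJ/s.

vapour 191→118 °C: -81.03 kJ/kg
condensation at 118 °C: -395 kJ/kg
liquid 118→23.2 °C: -194.34 kJ/kg
Δh = -81.03 + -395 + -194.34 = -670.37 kJ/kg
Q = ṁ·Δh = 1077 kg/h × -670.37 kJ/kg = -721990 kJ/h
|Q| = 200.55 kW

Q_c = 201 kJ/s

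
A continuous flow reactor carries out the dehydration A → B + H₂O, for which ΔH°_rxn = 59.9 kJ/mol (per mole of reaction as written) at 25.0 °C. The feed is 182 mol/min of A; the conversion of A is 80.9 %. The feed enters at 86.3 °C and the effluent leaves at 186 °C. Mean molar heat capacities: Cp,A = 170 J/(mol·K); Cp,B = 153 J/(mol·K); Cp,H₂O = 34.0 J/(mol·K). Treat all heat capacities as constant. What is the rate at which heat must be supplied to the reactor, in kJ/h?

Q_in = 738000 kJ/h

Extent of reaction ξ = 0.809 × 182 = 147.24 mol/min
Reaction term: ξ·ΔH°_rxn = 147.24 × 59.9 = 8819.6 kJ/min
Sensible, feed 86.3→25 °C: -1896.6 kJ/min
Outlet flows (mol/min): A 34.762, B 147.24, H₂O 147.24
Sensible, products 25→186 °C: 5384.3 kJ/min
Q = ΔH = 12307 kJ/min = 205.12 kW
Heat supplied = 738440 kJ/h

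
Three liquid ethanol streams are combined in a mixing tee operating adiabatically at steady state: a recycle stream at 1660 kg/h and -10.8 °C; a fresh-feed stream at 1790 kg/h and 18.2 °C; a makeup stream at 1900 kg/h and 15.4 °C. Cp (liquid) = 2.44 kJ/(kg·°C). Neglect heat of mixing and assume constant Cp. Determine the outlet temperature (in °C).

Adiabatic, steady state ⇒ Σ ṁᵢCp,ᵢ(T_out − Tᵢ) = 0
Σ ṁᵢCp,ᵢTᵢ = 1660×2.44×-10.8 + 1790×2.44×18.2 + 1900×2.44×15.4 = 107140
Σ ṁᵢCp,ᵢ = 1660×2.44 + 1790×2.44 + 1900×2.44 = 13054
T_out = 107140 / 13054 = 8.2075 °C

T_out = 8.21 °C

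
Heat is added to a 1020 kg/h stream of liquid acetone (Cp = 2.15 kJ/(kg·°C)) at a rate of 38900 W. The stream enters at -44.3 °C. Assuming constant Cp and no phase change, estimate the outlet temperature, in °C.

Q = 38900 W = 140040 kJ/h
ΔT = Q/(ṁ·Cp) = 140040/(1020×2.15) = 63.858 K
T_out = -44.3 + 63.858 = 19.558 °C

T_out = 19.6 °C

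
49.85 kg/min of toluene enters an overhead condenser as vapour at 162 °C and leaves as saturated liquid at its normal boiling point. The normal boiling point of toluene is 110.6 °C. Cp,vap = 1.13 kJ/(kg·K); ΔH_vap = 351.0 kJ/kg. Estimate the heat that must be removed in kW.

vapour 162→110.6 °C: -58.082 kJ/kg
condensation at 110.6 °C: -351 kJ/kg
Δh = -58.082 + -351 = -409.08 kJ/kg
Q = ṁ·Δh = 49.85 kg/min × -409.08 kJ/kg = -20393 kJ/min
|Q| = 339.88 kW

Q_c = 340 kW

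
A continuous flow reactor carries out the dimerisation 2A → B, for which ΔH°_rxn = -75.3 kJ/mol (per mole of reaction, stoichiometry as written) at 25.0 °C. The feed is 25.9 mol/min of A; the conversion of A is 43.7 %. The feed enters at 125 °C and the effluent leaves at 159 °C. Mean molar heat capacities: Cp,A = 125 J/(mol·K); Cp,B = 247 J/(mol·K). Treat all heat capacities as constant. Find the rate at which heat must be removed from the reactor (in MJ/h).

Extent of reaction ξ = 0.437 × 25.9 / 2 = 5.6591 mol/min
Reaction term: ξ·ΔH°_rxn = 5.6591 × -75.3 = -426.13 kJ/min
Sensible, feed 125→25 °C: -323.75 kJ/min
Outlet flows (mol/min): A 14.582, B 5.6591
Sensible, products 25→159 °C: 431.55 kJ/min
Q = ΔH = -318.33 kJ/min = -5.3056 kW
Heat removed = 19.1 MJ/h

Q_out = 19.1 MJ/h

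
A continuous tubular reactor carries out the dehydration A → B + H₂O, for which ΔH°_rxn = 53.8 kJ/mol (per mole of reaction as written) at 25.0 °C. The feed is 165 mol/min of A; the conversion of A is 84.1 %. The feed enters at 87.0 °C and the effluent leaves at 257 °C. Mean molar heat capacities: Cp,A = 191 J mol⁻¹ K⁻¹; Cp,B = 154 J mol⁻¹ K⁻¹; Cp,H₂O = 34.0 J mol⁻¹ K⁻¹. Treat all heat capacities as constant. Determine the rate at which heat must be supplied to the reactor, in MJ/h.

Extent of reaction ξ = 0.841 × 165 = 138.76 mol/min
Reaction term: ξ·ΔH°_rxn = 138.76 × 53.8 = 7465.6 kJ/min
Sensible, feed 87.0→25 °C: -1953.9 kJ/min
Outlet flows (mol/min): A 26.235, B 138.76, H₂O 138.76
Sensible, products 25→257 °C: 7214.9 kJ/min
Q = ΔH = 12727 kJ/min = 212.11 kW
Heat supplied = 763.59 MJ/h

Q_in = 764 MJ/h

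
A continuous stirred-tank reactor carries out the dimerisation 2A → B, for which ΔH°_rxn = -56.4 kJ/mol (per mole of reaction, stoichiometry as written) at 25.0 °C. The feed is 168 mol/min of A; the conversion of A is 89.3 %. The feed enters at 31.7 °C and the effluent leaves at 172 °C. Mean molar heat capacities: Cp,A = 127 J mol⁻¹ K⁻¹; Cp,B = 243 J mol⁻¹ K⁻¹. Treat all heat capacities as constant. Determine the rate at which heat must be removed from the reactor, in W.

Extent of reaction ξ = 0.893 × 168 / 2 = 75.012 mol/min
Reaction term: ξ·ΔH°_rxn = 75.012 × -56.4 = -4230.7 kJ/min
Sensible, feed 31.7→25 °C: -142.95 kJ/min
Outlet flows (mol/min): A 17.976, B 75.012
Sensible, products 25→172 °C: 3015.1 kJ/min
Q = ΔH = -1358.5 kJ/min = -22.642 kW
Heat removed = 22642 W

Q_out = 22600 W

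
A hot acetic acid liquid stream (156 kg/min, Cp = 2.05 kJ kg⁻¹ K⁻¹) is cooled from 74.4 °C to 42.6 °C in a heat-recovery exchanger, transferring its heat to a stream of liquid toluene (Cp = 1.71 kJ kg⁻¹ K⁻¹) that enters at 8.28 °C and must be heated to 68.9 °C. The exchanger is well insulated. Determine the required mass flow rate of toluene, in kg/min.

Heat released by hot stream: Q = 156 × 2.05 × (74.4 − 42.6) = 10170 kJ/min
Energy balance on cold side (adiabatic exchanger): Q = ṁ_c·Cp_c·(T_c,out − T_c,in)
ṁ_c = 10170 / [1.71 × (68.9 − 8.28)] = 98.106 kg/min

ṁ_c = 98.1 kg/min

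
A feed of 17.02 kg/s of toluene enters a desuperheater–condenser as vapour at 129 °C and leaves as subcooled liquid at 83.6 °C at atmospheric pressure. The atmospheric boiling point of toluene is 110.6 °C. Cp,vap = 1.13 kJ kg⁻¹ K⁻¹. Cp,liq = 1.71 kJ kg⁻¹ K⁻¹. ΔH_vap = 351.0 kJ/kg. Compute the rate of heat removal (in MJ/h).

vapour 129→110.6 °C: -20.792 kJ/kg
condensation at 110.6 °C: -351 kJ/kg
liquid 110.6→83.6 °C: -46.17 kJ/kg
Δh = -20.792 + -351 + -46.17 = -417.96 kJ/kg
Q = ṁ·Δh = 17.02 kg/s × -417.96 kJ/kg = -7113.7 kJ/s
|Q| = 7113.7 kW = 25609 MJ/h

Q_c = 25600 MJ/h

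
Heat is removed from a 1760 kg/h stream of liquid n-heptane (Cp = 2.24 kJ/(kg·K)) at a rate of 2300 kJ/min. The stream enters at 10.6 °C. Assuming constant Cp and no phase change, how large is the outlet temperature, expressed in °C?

Q = 2300 kJ/min = 138000 kJ/h
ΔT = Q/(ṁ·Cp) = 138000/(1760×2.24) = 35.004 K
T_out = 10.6 − 35.004 = -24.404 °C

T_out = -24.4 °C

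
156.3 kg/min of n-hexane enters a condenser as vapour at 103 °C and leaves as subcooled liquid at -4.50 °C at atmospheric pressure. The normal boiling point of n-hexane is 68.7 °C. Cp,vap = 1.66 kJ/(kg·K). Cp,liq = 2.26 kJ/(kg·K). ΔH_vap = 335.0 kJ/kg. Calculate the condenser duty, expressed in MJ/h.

Q_c = 5230 MJ/h

vapour 103→68.7 °C: -56.938 kJ/kg
condensation at 68.7 °C: -335 kJ/kg
liquid 68.7→-4.50 °C: -165.43 kJ/kg
Δh = -56.938 + -335 + -165.43 = -557.37 kJ/kg
Q = ṁ·Δh = 156.3 kg/min × -557.37 kJ/kg = -87117 kJ/min
|Q| = 1451.9 kW = 5227 MJ/h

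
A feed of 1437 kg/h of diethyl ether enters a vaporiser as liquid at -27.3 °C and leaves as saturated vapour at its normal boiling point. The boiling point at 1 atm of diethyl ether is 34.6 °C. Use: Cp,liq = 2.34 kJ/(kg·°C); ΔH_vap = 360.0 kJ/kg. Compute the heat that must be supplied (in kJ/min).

liquid -27.3→34.6 °C: 144.85 kJ/kg
vaporisation at 34.6 °C: 360 kJ/kg
Δh = 144.85 + 360 = 504.85 kJ/kg
Q = ṁ·Δh = 1437 kg/h × 504.85 kJ/kg = 725460 kJ/h
|Q| = 201.52 kW = 12091 kJ/min

Q = 12100 kJ/min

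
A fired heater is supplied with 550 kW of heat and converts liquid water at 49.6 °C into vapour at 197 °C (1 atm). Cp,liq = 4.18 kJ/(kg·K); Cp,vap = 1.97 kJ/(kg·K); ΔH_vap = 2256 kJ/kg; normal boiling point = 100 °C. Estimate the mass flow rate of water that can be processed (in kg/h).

ṁ = 745 kg/h

Δh = 4.18×(100−49.6) + 2256 + 1.97×(197−100) = 2657.8 kJ/kg
Q = 550 kW = 550 kJ/s = 1.98e+06 kJ/h
ṁ = Q/Δh = 1.98e+06 / 2657.8 = 744.99 kg/h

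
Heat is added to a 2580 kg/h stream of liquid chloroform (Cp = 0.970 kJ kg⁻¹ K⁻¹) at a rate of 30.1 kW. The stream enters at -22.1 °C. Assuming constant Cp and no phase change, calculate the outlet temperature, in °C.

Q = 30.1 kW = 108360 kJ/h
ΔT = Q/(ṁ·Cp) = 108360/(2580×0.970) = 43.299 K
T_out = -22.1 + 43.299 = 21.199 °C

T_out = 21.2 °C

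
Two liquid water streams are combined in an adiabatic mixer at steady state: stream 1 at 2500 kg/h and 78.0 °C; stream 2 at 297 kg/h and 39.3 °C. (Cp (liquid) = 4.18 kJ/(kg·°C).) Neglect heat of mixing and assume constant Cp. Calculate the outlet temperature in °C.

Adiabatic, steady state ⇒ Σ ṁᵢCp,ᵢ(T_out − Tᵢ) = 0
Σ ṁᵢCp,ᵢTᵢ = 2500×4.18×78.0 + 297×4.18×39.3 = 863890
Σ ṁᵢCp,ᵢ = 2500×4.18 + 297×4.18 = 11691
T_out = 863890 / 11691 = 73.891 °C

T_out = 73.9 °C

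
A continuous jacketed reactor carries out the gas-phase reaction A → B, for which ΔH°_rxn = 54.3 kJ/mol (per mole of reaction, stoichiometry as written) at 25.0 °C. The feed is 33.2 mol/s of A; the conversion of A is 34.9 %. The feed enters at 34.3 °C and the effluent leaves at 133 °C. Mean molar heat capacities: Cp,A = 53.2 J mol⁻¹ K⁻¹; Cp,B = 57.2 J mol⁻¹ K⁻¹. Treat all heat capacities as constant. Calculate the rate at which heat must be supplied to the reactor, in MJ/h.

Extent of reaction ξ = 0.349 × 33.2 = 11.587 mol/s
Reaction term: ξ·ΔH°_rxn = 11.587 × 54.3 = 629.16 kJ/s
Sensible, feed 34.3→25 °C: -16.426 kJ/s
Outlet flows (mol/s): A 21.613, B 11.587
Sensible, products 25→133 °C: 195.76 kJ/s
Q = ΔH = 808.5 kJ/s = 808.5 kW
Heat supplied = 2910.6 MJ/h

Q_in = 2910 MJ/h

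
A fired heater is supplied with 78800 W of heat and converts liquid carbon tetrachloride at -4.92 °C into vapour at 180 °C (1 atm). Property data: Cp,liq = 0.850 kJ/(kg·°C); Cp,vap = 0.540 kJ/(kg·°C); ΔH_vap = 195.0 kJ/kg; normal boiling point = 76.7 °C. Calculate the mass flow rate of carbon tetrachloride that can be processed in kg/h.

Δh = 0.850×(76.7−-4.92) + 195.0 + 0.540×(180−76.7) = 320.16 kJ/kg
Q = 78800 W = 78.8 kJ/s = 283680 kJ/h
ṁ = Q/Δh = 283680 / 320.16 = 886.06 kg/h

ṁ = 886 kg/h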